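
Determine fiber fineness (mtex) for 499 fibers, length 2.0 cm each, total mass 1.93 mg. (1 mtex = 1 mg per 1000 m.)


Formula: fineness (mtex) = mass (mg) / total length (km) = (mass_mg / total_length_m) * 1000
Step 1: Convert fiber length: 2.0 cm = 0.02 m
Step 2: Total fiber length = 499 * 0.02 = 9.98 m
Step 3: Linear density = 1.93 mg / 9.98 m = 0.1934 mg/m
Step 4: fineness = 0.1934 * 1000 = 193.4 mtex

193.4 mtex


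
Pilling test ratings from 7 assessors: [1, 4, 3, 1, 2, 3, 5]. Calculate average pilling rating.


Formula: Mean = sum / count
Sum = 1 + 4 + 3 + 1 + 2 + 3 + 5 = 19
Mean = 19 / 7 = 2.7

2.7


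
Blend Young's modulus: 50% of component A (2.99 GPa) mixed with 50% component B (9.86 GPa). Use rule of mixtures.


Formula: Blend property = (fraction_A * property_A) + (fraction_B * property_B)
Step 1: Contribution A = 50/100 * 2.99 GPa = 1.495 GPa
Step 2: Contribution B = 50/100 * 9.86 GPa = 4.93 GPa
Step 3: Blend Young's modulus = 1.495 + 4.93 = 6.425 GPa

6.425 GPa


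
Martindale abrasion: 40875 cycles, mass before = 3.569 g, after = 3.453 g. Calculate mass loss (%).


Formula: Mass loss% = ((m_before - m_after) / m_before) * 100
Step 1: Mass loss = 3.569 - 3.453 = 0.116 g
Step 2: Ratio = 0.116 / 3.569 = 0.0325021
Step 3: Mass loss% = 0.0325021 * 100 = 3.25021% ≈ 3.25%

3.25%


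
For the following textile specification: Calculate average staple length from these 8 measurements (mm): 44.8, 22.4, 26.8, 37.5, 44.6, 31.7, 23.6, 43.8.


Formula: Mean = sum of lengths / count
Sum = 44.8 + 22.4 + 26.8 + 37.5 + 44.6 + 31.7 + 23.6 + 43.8
Sum = 275.2 mm
Mean = 275.2 / 8 = 34.40 mm

34.40 mm


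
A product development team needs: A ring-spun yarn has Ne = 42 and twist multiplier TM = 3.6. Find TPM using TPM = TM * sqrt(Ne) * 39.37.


Formula: TPM = TM * sqrt(Ne) * 39.37
Step 1: sqrt(Ne) = sqrt(42) = 6.4807
Step 2: TM * sqrt(Ne) = 3.6 * 6.4807 = 23.3305
Step 3: TPM = 23.3305 * 39.37 = 919 twists/m

919 twists/m


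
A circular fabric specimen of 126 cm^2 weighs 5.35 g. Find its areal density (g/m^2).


Formula: GSM = mass_g / area_m2
Step 1: Convert area: 126 cm^2 = 126 / 10000 = 0.0126 m^2
Step 2: GSM = 5.35 g / 0.0126 m^2 = 424.6 g/m^2

424.6 g/m^2


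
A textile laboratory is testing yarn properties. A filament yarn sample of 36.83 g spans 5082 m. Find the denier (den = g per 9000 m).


Formula: den = (mass_g / length_m) * 9000
Substituting: den = (36.83 / 5082) * 9000
Intermediate: 36.83 / 5082 = 0.00724715 g/m
den = 0.00724715 * 9000 = 65.2 denier

65.2 denier


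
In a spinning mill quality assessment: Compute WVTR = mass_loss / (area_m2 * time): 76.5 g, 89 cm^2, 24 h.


Formula: WVTR = mass_loss / (area * time)
Step 1: Convert area: 89 cm^2 = 0.0089 m^2
Step 2: WVTR = 76.5 g / (0.0089 m^2 * 24 h)
Step 3: WVTR = 76.5 / 0.2136 = 358.1 g/m^2/h

358.1 g/m^2/h


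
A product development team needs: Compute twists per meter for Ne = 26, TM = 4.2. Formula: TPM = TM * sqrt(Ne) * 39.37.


Formula: TPM = TM * sqrt(Ne) * 39.37
Step 1: sqrt(Ne) = sqrt(26) = 5.099
Step 2: TM * sqrt(Ne) = 4.2 * 5.099 = 21.4158
Step 3: TPM = 21.4158 * 39.37 = 843 twists/m

843 twists/m


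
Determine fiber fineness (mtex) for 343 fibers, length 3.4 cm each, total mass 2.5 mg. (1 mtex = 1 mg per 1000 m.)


Formula: fineness (mtex) = mass (mg) / total length (km) = (mass_mg / total_length_m) * 1000
Step 1: Convert fiber length: 3.4 cm = 0.034 m
Step 2: Total fiber length = 343 * 0.034 = 11.662 m
Step 3: Linear density = 2.5 mg / 11.662 m = 0.2144 mg/m
Step 4: fineness = 0.2144 * 1000 = 214.4 mtex

214.4 mtex


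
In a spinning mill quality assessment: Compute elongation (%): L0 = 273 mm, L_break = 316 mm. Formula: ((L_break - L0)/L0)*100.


Formula: Elongation (%) = ((L_break - L0) / L0) * 100
Step 1: Extension = 316 - 273 = 43 mm
Step 2: Elongation = (43 / 273) * 100
Step 3: Elongation = 0.157509 * 100 = 15.7509% ≈ 15.8%

15.8%


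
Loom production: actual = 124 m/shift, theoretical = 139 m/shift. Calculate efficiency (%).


Formula: Efficiency% = (Actual output / Theoretical output) * 100
Efficiency% = (124 / 139) * 100
Efficiency% = 0.892086 * 100 = 89.2086% ≈ 89.2%

89.2%


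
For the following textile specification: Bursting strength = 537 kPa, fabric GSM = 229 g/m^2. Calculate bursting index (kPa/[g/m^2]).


Formula: Bursting Index = Bursting Strength / Fabric GSM
BI = 537 kPa / 229 g/m^2
BI = 2.345 kPa/(g/m^2)

2.345 kPa/(g/m^2)


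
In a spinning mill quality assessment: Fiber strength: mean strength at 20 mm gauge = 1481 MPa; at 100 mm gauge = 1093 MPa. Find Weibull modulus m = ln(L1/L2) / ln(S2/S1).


Formula: m = ln(L1/L2) / ln(S2/S1)
Step 1: ln(L1/L2) = ln(20/100) = -1.60944
Step 2: S2/S1 = 1093/1481 = 0.73801
Step 3: ln(S2/S1) = ln(0.73801) = -0.30380
Step 4: m = -1.60944 / -0.30380 = 5.30

5.30 (Weibull m)


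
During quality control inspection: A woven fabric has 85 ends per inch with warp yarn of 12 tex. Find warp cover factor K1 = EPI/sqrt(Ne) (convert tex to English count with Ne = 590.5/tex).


Formula: K1 = EPI / sqrt(Ne), with Ne = 590.5 / tex_warp
Step 1: Ne = 590.5 / 12 = 49.208
Step 2: sqrt(Ne) = sqrt(49.208) = 7.0148
Step 3: K1 = 85 / 7.0148 = 12.1

12.1


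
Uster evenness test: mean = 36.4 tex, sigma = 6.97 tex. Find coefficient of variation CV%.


Formula: CV% = (standard deviation / mean) * 100
Step 1: Ratio = 6.97 / 36.4 = 0.191484
Step 2: CV% = 0.191484 * 100 = 19.1484% ≈ 19.1%

19.1%


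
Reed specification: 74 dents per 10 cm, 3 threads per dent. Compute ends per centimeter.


Formula: EPC = (dents per 10 cm * ends per dent) / 10
Step 1: Total ends per 10 cm = 74 * 3 = 222
Step 2: EPC = 222 / 10 = 22.2 ends/cm

22.2 ends/cm


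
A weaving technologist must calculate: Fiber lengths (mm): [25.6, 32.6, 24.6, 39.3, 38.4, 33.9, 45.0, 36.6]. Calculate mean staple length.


Formula: Mean = sum of lengths / count
Sum = 25.6 + 32.6 + 24.6 + 39.3 + 38.4 + 33.9 + 45.0 + 36.6
Sum = 276.0 mm
Mean = 276.0 / 8 = 34.50 mm

34.50 mm


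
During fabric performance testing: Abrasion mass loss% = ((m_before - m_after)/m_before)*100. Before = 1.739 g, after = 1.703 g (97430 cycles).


Formula: Mass loss% = ((m_before - m_after) / m_before) * 100
Step 1: Mass loss = 1.739 - 1.703 = 0.036 g
Step 2: Ratio = 0.036 / 1.739 = 0.0207016
Step 3: Mass loss% = 0.0207016 * 100 = 2.07016% ≈ 2.07%

2.07%


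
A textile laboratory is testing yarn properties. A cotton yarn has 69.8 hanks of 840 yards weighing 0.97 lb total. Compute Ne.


Formula: Ne = hanks / mass_lb
Substituting: Ne = 69.8 / 0.97
Ne = 72.0

72.0 Ne


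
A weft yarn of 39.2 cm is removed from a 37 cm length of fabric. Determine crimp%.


Formula: Crimp% = ((L_yarn - L_fabric) / L_fabric) * 100
Step 1: Extension = 39.2 - 37 = 2.2 cm
Step 2: Crimp% = (2.2 / 37) * 100
Step 3: Crimp% = 0.059459 * 100 = 5.9459% ≈ 5.9%

5.9%


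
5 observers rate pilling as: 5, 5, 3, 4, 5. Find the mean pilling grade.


Formula: Mean = sum / count
Sum = 5 + 5 + 3 + 4 + 5 = 22
Mean = 22 / 5 = 4.4

4.4


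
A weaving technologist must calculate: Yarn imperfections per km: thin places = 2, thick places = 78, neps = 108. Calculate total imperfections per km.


Formula: Total = thin places + thick places + neps
Total = 2 + 78 + 108
Total = 188 imperfections/km

188 imperfections/km


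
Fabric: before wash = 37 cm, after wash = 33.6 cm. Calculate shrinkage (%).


Formula: Shrinkage% = ((L_before - L_after) / L_before) * 100
Step 1: Shrinkage = 37 - 33.6 = 3.4 cm
Step 2: Shrinkage% = (3.4 / 37) * 100
Step 3: Shrinkage% = 0.091892 * 100 = 9.1892% ≈ 9.2%

9.2%


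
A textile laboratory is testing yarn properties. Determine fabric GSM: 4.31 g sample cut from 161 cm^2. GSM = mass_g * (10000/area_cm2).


Formula: GSM = mass_g / area_m2
Step 1: Convert area: 161 cm^2 = 161 / 10000 = 0.0161 m^2
Step 2: GSM = 4.31 g / 0.0161 m^2 = 267.7 g/m^2

267.7 g/m^2


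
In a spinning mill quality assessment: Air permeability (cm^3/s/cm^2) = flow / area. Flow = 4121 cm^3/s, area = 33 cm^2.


Formula: Air Permeability = Airflow / Test Area
AP = 4121 cm^3/s / 33 cm^2
AP = 124.9 cm^3/s/cm^2

124.9 cm^3/s/cm^2


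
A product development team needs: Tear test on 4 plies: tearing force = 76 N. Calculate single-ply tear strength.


Formula: Per-ply strength = Total force / Number of plies
Per-ply = 76 N / 4
Per-ply = 19 N

19 N


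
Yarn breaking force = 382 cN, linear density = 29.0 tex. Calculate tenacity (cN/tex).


Formula: Tenacity = Breaking force / Linear density
Tenacity = 382 cN / 29.0 tex
Tenacity = 13.17 cN/tex

13.17 cN/tex


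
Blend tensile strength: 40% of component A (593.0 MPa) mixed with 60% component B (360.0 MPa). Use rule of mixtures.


Formula: Blend property = (fraction_A * property_A) + (fraction_B * property_B)
Step 1: Contribution A = 40/100 * 593.0 MPa = 237.2 MPa
Step 2: Contribution B = 60/100 * 360.0 MPa = 216.0 MPa
Step 3: Blend tensile strength = 237.2 + 216.0 = 453.2 MPa

453.2 MPa


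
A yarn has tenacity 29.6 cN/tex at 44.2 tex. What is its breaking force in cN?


Formula: Breaking force = Tenacity * Linear density
F = 29.6 cN/tex * 44.2 tex
F = 1308.32 cN

1308.32 cN


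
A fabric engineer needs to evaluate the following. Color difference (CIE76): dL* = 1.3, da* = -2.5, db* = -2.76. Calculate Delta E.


Formula: Delta E = sqrt(dL*^2 + da*^2 + db*^2)
Step 1: dL*^2 = 1.3^2 = 1.69
Step 2: da*^2 = (-2.5)^2 = 6.25
Step 3: db*^2 = (-2.76)^2 = 7.6176
Step 4: Sum = 1.69 + 6.25 + 7.6176 = 15.5576
Step 5: Delta E = sqrt(15.5576) = 3.94

3.94 Delta E


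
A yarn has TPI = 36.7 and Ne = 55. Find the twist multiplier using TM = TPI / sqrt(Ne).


Formula: TM = TPI / sqrt(Ne)
Step 1: sqrt(Ne) = sqrt(55) = 7.4162
Step 2: TM = 36.7 / 7.4162 = 4.95

4.95 TM


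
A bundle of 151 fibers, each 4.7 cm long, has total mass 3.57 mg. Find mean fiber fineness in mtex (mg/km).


Formula: fineness (mtex) = mass (mg) / total length (km) = (mass_mg / total_length_m) * 1000
Step 1: Convert fiber length: 4.7 cm = 0.047 m
Step 2: Total fiber length = 151 * 0.047 = 7.097 m
Step 3: Linear density = 3.57 mg / 7.097 m = 0.5030 mg/m
Step 4: fineness = 0.5030 * 1000 = 503.0 mtex

503.0 mtex


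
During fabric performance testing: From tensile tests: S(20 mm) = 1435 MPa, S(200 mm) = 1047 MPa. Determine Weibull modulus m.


Formula: m = ln(L1/L2) / ln(S2/S1)
Step 1: ln(L1/L2) = ln(20/200) = -2.30259
Step 2: S2/S1 = 1047/1435 = 0.72962
Step 3: ln(S2/S1) = ln(0.72962) = -0.31523
Step 4: m = -2.30259 / -0.31523 = 7.30

7.30 (Weibull m)


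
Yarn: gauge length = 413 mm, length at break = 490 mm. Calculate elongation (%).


Formula: Elongation (%) = ((L_break - L0) / L0) * 100
Step 1: Extension = 490 - 413 = 77 mm
Step 2: Elongation = (77 / 413) * 100
Step 3: Elongation = 0.186441 * 100 = 18.6441% ≈ 18.6%

18.6%


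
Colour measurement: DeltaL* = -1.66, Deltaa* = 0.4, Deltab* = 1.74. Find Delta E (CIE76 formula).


Formula: Delta E = sqrt(dL*^2 + da*^2 + db*^2)
Step 1: dL*^2 = (-1.66)^2 = 2.7556
Step 2: da*^2 = 0.4^2 = 0.16
Step 3: db*^2 = 1.74^2 = 3.0276
Step 4: Sum = 2.7556 + 0.16 + 3.0276 = 5.9432
Step 5: Delta E = sqrt(5.9432) = 2.44

2.44 Delta E


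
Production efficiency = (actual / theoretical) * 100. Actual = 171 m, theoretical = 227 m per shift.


Formula: Efficiency% = (Actual output / Theoretical output) * 100
Efficiency% = (171 / 227) * 100
Efficiency% = 0.753304 * 100 = 75.3304% ≈ 75.3%

75.3%


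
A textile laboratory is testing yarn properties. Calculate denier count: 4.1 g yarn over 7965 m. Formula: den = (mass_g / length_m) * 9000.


Formula: den = (mass_g / length_m) * 9000
Substituting: den = (4.1 / 7965) * 9000
Intermediate: 4.1 / 7965 = 0.00051475 g/m
den = 0.00051475 * 9000 = 4.6 denier

4.6 denier


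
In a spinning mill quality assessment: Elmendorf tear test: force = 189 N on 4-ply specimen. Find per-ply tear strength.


Formula: Per-ply strength = Total force / Number of plies
Per-ply = 189 N / 4
Per-ply = 47.25 N

47.25 N


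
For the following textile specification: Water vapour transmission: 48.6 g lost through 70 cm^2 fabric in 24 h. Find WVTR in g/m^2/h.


Formula: WVTR = mass_loss / (area * time)
Step 1: Convert area: 70 cm^2 = 0.007 m^2
Step 2: WVTR = 48.6 g / (0.007 m^2 * 24 h)
Step 3: WVTR = 48.6 / 0.168 = 289.3 g/m^2/h

289.3 g/m^2/h


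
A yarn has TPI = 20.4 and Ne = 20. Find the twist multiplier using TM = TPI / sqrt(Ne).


Formula: TM = TPI / sqrt(Ne)
Step 1: sqrt(Ne) = sqrt(20) = 4.4721
Step 2: TM = 20.4 / 4.4721 = 4.56

4.56 TM


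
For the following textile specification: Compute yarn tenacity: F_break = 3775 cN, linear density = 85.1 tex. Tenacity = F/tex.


Formula: Tenacity = Breaking force / Linear density
Tenacity = 3775 cN / 85.1 tex
Tenacity = 44.36 cN/tex

44.36 cN/tex


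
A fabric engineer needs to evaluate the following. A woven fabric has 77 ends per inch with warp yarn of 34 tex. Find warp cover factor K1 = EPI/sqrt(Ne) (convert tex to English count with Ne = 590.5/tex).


Formula: K1 = EPI / sqrt(Ne), with Ne = 590.5 / tex_warp
Step 1: Ne = 590.5 / 34 = 17.368
Step 2: sqrt(Ne) = sqrt(17.368) = 4.1675
Step 3: K1 = 77 / 4.1675 = 18.5

18.5


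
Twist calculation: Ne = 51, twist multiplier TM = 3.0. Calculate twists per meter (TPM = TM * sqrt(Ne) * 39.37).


Formula: TPM = TM * sqrt(Ne) * 39.37
Step 1: sqrt(Ne) = sqrt(51) = 7.1414
Step 2: TM * sqrt(Ne) = 3.0 * 7.1414 = 21.4242
Step 3: TPM = 21.4242 * 39.37 = 843 twists/m

843 twists/m


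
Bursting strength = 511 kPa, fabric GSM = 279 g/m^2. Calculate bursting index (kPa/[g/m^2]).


Formula: Bursting Index = Bursting Strength / Fabric GSM
BI = 511 kPa / 279 g/m^2
BI = 1.832 kPa/(g/m^2)

1.832 kPa/(g/m^2)


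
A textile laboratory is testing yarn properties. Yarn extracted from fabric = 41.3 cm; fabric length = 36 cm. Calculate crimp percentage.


Formula: Crimp% = ((L_yarn - L_fabric) / L_fabric) * 100
Step 1: Extension = 41.3 - 36 = 5.3 cm
Step 2: Crimp% = (5.3 / 36) * 100
Step 3: Crimp% = 0.147222 * 100 = 14.7222% ≈ 14.7%

14.7%


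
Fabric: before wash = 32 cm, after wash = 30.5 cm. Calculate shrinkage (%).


Formula: Shrinkage% = ((L_before - L_after) / L_before) * 100
Step 1: Shrinkage = 32 - 30.5 = 1.5 cm
Step 2: Shrinkage% = (1.5 / 32) * 100
Step 3: Shrinkage% = 0.046875 * 100 = 4.6875% ≈ 4.7%

4.7%


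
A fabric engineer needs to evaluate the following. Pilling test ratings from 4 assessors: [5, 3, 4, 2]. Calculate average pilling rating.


Formula: Mean = sum / count
Sum = 5 + 3 + 4 + 2 = 14
Mean = 14 / 4 = 3.5

3.5


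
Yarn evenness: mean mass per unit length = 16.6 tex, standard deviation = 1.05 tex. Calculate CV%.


Formula: CV% = (standard deviation / mean) * 100
Step 1: Ratio = 1.05 / 16.6 = 0.063253
Step 2: CV% = 0.063253 * 100 = 6.3253% ≈ 6.3%

6.3%


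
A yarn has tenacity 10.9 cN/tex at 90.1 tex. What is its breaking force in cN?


Formula: Breaking force = Tenacity * Linear density
F = 10.9 cN/tex * 90.1 tex
F = 982.09 cN

982.09 cN


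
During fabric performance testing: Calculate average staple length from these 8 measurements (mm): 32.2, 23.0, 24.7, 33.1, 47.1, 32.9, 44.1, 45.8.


Formula: Mean = sum of lengths / count
Sum = 32.2 + 23.0 + 24.7 + 33.1 + 47.1 + 32.9 + 44.1 + 45.8
Sum = 282.9 mm
Mean = 282.9 / 8 = 35.36 mm

35.36 mm


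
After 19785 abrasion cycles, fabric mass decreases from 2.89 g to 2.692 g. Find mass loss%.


Formula: Mass loss% = ((m_before - m_after) / m_before) * 100
Step 1: Mass loss = 2.89 - 2.692 = 0.198 g
Step 2: Ratio = 0.198 / 2.89 = 0.0685121
Step 3: Mass loss% = 0.0685121 * 100 = 6.85121% ≈ 6.85%

6.85%


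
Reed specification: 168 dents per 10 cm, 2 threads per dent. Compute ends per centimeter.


Formula: EPC = (dents per 10 cm * ends per dent) / 10
Step 1: Total ends per 10 cm = 168 * 2 = 336
Step 2: EPC = 336 / 10 = 33.6 ends/cm

33.6 ends/cm


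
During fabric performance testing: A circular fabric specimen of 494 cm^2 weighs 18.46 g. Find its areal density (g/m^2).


Formula: GSM = mass_g / area_m2
Step 1: Convert area: 494 cm^2 = 494 / 10000 = 0.0494 m^2
Step 2: GSM = 18.46 g / 0.0494 m^2 = 373.7 g/m^2

373.7 g/m^2


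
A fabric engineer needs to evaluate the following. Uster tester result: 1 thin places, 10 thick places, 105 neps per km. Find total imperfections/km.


Formula: Total = thin places + thick places + neps
Total = 1 + 10 + 105
Total = 116 imperfections/km

116 imperfections/km


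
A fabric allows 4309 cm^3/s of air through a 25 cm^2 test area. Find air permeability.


Formula: Air Permeability = Airflow / Test Area
AP = 4309 cm^3/s / 25 cm^2
AP = 172.4 cm^3/s/cm^2

172.4 cm^3/s/cm^2


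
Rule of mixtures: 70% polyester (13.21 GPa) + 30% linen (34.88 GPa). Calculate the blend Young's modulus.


Formula: Blend property = (fraction_A * property_A) + (fraction_B * property_B)
Step 1: Contribution A = 70/100 * 13.21 GPa = 9.247 GPa
Step 2: Contribution B = 30/100 * 34.88 GPa = 10.464 GPa
Step 3: Blend Young's modulus = 9.247 + 10.464 = 19.711 GPa

19.711 GPa


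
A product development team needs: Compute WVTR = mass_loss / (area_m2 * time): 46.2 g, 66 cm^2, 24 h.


Formula: WVTR = mass_loss / (area * time)
Step 1: Convert area: 66 cm^2 = 0.0066 m^2
Step 2: WVTR = 46.2 g / (0.0066 m^2 * 24 h)
Step 3: WVTR = 46.2 / 0.1584 = 291.7 g/m^2/h

291.7 g/m^2/h


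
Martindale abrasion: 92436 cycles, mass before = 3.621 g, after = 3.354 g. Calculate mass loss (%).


Formula: Mass loss% = ((m_before - m_after) / m_before) * 100
Step 1: Mass loss = 3.621 - 3.354 = 0.267 g
Step 2: Ratio = 0.267 / 3.621 = 0.0737365
Step 3: Mass loss% = 0.0737365 * 100 = 7.37365% ≈ 7.37%

7.37%


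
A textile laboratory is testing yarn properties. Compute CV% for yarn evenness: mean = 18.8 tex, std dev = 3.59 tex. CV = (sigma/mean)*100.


Formula: CV% = (standard deviation / mean) * 100
Step 1: Ratio = 3.59 / 18.8 = 0.190957
Step 2: CV% = 0.190957 * 100 = 19.0957% ≈ 19.1%

19.1%


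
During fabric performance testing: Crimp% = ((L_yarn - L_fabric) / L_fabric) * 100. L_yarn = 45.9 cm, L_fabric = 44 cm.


Formula: Crimp% = ((L_yarn - L_fabric) / L_fabric) * 100
Step 1: Extension = 45.9 - 44 = 1.9 cm
Step 2: Crimp% = (1.9 / 44) * 100
Step 3: Crimp% = 0.043182 * 100 = 4.3182% ≈ 4.3%

4.3%


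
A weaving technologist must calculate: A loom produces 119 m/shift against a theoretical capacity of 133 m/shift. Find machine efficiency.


Formula: Efficiency% = (Actual output / Theoretical output) * 100
Efficiency% = (119 / 133) * 100
Efficiency% = 0.894737 * 100 = 89.4737% ≈ 89.5%

89.5%


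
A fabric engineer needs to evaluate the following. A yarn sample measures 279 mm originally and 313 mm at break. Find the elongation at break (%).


Formula: Elongation (%) = ((L_break - L0) / L0) * 100
Step 1: Extension = 313 - 279 = 34 mm
Step 2: Elongation = (34 / 279) * 100
Step 3: Elongation = 0.121864 * 100 = 12.1864% ≈ 12.2%

12.2%


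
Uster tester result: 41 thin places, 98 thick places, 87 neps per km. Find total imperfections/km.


Formula: Total = thin places + thick places + neps
Total = 41 + 98 + 87
Total = 226 imperfections/km

226 imperfections/km


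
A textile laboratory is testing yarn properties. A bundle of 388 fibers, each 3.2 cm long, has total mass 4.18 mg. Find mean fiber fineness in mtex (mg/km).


Formula: fineness (mtex) = mass (mg) / total length (km) = (mass_mg / total_length_m) * 1000
Step 1: Convert fiber length: 3.2 cm = 0.032 m
Step 2: Total fiber length = 388 * 0.032 = 12.416 m
Step 3: Linear density = 4.18 mg / 12.416 m = 0.3367 mg/m
Step 4: fineness = 0.3367 * 1000 = 336.7 mtex

336.7 mtex


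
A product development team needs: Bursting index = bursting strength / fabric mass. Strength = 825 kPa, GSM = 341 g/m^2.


Formula: Bursting Index = Bursting Strength / Fabric GSM
BI = 825 kPa / 341 g/m^2
BI = 2.419 kPa/(g/m^2)

2.419 kPa/(g/m^2)


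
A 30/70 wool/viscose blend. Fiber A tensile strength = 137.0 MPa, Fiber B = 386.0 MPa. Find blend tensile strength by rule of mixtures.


Formula: Blend property = (fraction_A * property_A) + (fraction_B * property_B)
Step 1: Contribution A = 30/100 * 137.0 MPa = 41.1 MPa
Step 2: Contribution B = 70/100 * 386.0 MPa = 270.2 MPa
Step 3: Blend tensile strength = 41.1 + 270.2 = 311.3 MPa

311.3 MPa


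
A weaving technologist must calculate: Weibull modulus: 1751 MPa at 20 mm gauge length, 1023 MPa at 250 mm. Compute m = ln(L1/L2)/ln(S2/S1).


Formula: m = ln(L1/L2) / ln(S2/S1)
Step 1: ln(L1/L2) = ln(20/250) = -2.52573
Step 2: S2/S1 = 1023/1751 = 0.58424
Step 3: ln(S2/S1) = ln(0.58424) = -0.53744
Step 4: m = -2.52573 / -0.53744 = 4.70

4.70 (Weibull m)


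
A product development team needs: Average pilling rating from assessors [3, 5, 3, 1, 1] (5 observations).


Formula: Mean = sum / count
Sum = 3 + 5 + 3 + 1 + 1 = 13
Mean = 13 / 5 = 2.6

2.6


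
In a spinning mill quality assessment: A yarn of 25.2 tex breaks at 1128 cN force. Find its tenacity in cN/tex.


Formula: Tenacity = Breaking force / Linear density
Tenacity = 1128 cN / 25.2 tex
Tenacity = 44.76 cN/tex

44.76 cN/tex


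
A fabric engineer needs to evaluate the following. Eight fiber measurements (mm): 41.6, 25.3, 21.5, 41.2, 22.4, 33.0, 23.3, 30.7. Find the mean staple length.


Formula: Mean = sum of lengths / count
Sum = 41.6 + 25.3 + 21.5 + 41.2 + 22.4 + 33.0 + 23.3 + 30.7
Sum = 239.0 mm
Mean = 239.0 / 8 = 29.88 mm

29.88 mm


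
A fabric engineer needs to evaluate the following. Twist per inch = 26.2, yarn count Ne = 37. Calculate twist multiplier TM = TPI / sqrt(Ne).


Formula: TM = TPI / sqrt(Ne)
Step 1: sqrt(Ne) = sqrt(37) = 6.0828
Step 2: TM = 26.2 / 6.0828 = 4.31

4.31 TM


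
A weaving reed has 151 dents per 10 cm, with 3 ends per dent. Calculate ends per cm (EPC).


Formula: EPC = (dents per 10 cm * ends per dent) / 10
Step 1: Total ends per 10 cm = 151 * 3 = 453
Step 2: EPC = 453 / 10 = 45.3 ends/cm

45.3 ends/cm


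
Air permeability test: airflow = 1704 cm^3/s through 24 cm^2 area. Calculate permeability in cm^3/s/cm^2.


Formula: Air Permeability = Airflow / Test Area
AP = 1704 cm^3/s / 24 cm^2
AP = 71.0 cm^3/s/cm^2

71.0 cm^3/s/cm^2


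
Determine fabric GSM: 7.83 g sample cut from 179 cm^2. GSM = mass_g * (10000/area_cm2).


Formula: GSM = mass_g / area_m2
Step 1: Convert area: 179 cm^2 = 179 / 10000 = 0.0179 m^2
Step 2: GSM = 7.83 g / 0.0179 m^2 = 437.4 g/m^2

437.4 g/m^2


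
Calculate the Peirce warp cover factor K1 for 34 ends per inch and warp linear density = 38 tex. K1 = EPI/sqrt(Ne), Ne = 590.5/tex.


Formula: K1 = EPI / sqrt(Ne), with Ne = 590.5 / tex_warp
Step 1: Ne = 590.5 / 38 = 15.539
Step 2: sqrt(Ne) = sqrt(15.539) = 3.942
Step 3: K1 = 34 / 3.942 = 8.6

8.6


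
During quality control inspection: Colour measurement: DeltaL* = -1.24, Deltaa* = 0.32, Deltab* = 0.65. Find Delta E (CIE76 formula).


Formula: Delta E = sqrt(dL*^2 + da*^2 + db*^2)
Step 1: dL*^2 = (-1.24)^2 = 1.5376
Step 2: da*^2 = 0.32^2 = 0.1024
Step 3: db*^2 = 0.65^2 = 0.4225
Step 4: Sum = 1.5376 + 0.1024 + 0.4225 = 2.0625
Step 5: Delta E = sqrt(2.0625) = 1.44

1.44 Delta E


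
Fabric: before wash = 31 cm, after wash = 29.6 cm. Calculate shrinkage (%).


Formula: Shrinkage% = ((L_before - L_after) / L_before) * 100
Step 1: Shrinkage = 31 - 29.6 = 1.4 cm
Step 2: Shrinkage% = (1.4 / 31) * 100
Step 3: Shrinkage% = 0.045161 * 100 = 4.5161% ≈ 4.5%

4.5%


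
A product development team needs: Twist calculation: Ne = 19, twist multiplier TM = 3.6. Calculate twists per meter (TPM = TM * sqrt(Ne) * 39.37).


Formula: TPM = TM * sqrt(Ne) * 39.37
Step 1: sqrt(Ne) = sqrt(19) = 4.3589
Step 2: TM * sqrt(Ne) = 3.6 * 4.3589 = 15.692
Step 3: TPM = 15.692 * 39.37 = 618 twists/m

618 twists/m


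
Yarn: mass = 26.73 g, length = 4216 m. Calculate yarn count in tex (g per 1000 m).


Formula: Tex = (mass_g / length_m) * 1000
Substituting: Tex = (26.73 / 4216) * 1000
Intermediate: 26.73 / 4216 = 0.00634013 g/m
Tex = 0.00634013 * 1000 = 6.34 tex

6.34 tex


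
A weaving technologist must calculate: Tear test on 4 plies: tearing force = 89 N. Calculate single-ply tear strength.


Formula: Per-ply strength = Total force / Number of plies
Per-ply = 89 N / 4
Per-ply = 22.25 N

22.25 N


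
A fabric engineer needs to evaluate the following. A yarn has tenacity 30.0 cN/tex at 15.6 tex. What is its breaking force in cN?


Formula: Breaking force = Tenacity * Linear density
F = 30.0 cN/tex * 15.6 tex
F = 468.00 cN

468.00 cN


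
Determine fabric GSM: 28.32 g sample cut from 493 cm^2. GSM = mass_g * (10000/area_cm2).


Formula: GSM = mass_g / area_m2
Step 1: Convert area: 493 cm^2 = 493 / 10000 = 0.0493 m^2
Step 2: GSM = 28.32 g / 0.0493 m^2 = 574.4 g/m^2

574.4 g/m^2


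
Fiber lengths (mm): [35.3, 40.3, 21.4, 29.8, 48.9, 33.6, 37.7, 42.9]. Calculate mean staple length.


Formula: Mean = sum of lengths / count
Sum = 35.3 + 40.3 + 21.4 + 29.8 + 48.9 + 33.6 + 37.7 + 42.9
Sum = 289.9 mm
Mean = 289.9 / 8 = 36.24 mm

36.24 mm


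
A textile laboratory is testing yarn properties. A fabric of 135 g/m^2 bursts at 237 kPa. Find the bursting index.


Formula: Bursting Index = Bursting Strength / Fabric GSM
BI = 237 kPa / 135 g/m^2
BI = 1.756 kPa/(g/m^2)

1.756 kPa/(g/m^2)


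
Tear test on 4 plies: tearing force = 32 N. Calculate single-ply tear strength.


Formula: Per-ply strength = Total force / Number of plies
Per-ply = 32 N / 4
Per-ply = 8 N

8 N


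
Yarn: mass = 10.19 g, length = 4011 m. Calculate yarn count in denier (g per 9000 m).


Formula: den = (mass_g / length_m) * 9000
Substituting: den = (10.19 / 4011) * 9000
Intermediate: 10.19 / 4011 = 0.00254051 g/m
den = 0.00254051 * 9000 = 22.9 denier

22.9 denier


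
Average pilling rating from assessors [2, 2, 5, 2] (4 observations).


Formula: Mean = sum / count
Sum = 2 + 2 + 5 + 2 = 11
Mean = 11 / 4 = 2.8

2.8


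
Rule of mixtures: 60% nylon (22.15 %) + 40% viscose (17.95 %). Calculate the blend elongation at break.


Formula: Blend property = (fraction_A * property_A) + (fraction_B * property_B)
Step 1: Contribution A = 60/100 * 22.15 % = 13.29 %
Step 2: Contribution B = 40/100 * 17.95 % = 7.18 %
Step 3: Blend elongation at break = 13.29 + 7.18 = 20.47 %

20.47 %


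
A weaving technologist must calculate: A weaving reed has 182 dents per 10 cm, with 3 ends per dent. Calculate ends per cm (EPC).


Formula: EPC = (dents per 10 cm * ends per dent) / 10
Step 1: Total ends per 10 cm = 182 * 3 = 546
Step 2: EPC = 546 / 10 = 54.6 ends/cm

54.6 ends/cm


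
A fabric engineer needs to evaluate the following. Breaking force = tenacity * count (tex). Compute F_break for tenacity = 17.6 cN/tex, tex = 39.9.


Formula: Breaking force = Tenacity * Linear density
F = 17.6 cN/tex * 39.9 tex
F = 702.24 cN

702.24 cN


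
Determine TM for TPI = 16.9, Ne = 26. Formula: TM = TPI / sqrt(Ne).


Formula: TM = TPI / sqrt(Ne)
Step 1: sqrt(Ne) = sqrt(26) = 5.099
Step 2: TM = 16.9 / 5.099 = 3.31

3.31 TM


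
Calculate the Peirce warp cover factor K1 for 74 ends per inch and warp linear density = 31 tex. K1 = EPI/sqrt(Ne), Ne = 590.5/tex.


Formula: K1 = EPI / sqrt(Ne), with Ne = 590.5 / tex_warp
Step 1: Ne = 590.5 / 31 = 19.048
Step 2: sqrt(Ne) = sqrt(19.048) = 4.3644
Step 3: K1 = 74 / 4.3644 = 17.0

17.0


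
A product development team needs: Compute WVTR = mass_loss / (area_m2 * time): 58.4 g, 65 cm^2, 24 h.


Formula: WVTR = mass_loss / (area * time)
Step 1: Convert area: 65 cm^2 = 0.0065 m^2
Step 2: WVTR = 58.4 g / (0.0065 m^2 * 24 h)
Step 3: WVTR = 58.4 / 0.156 = 374.4 g/m^2/h

374.4 g/m^2/h


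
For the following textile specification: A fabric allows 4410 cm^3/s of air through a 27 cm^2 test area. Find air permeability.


Formula: Air Permeability = Airflow / Test Area
AP = 4410 cm^3/s / 27 cm^2
AP = 163.3 cm^3/s/cm^2

163.3 cm^3/s/cm^2


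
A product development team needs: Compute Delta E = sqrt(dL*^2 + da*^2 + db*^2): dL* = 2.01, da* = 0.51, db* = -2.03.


Formula: Delta E = sqrt(dL*^2 + da*^2 + db*^2)
Step 1: dL*^2 = 2.01^2 = 4.0401
Step 2: da*^2 = 0.51^2 = 0.2601
Step 3: db*^2 = (-2.03)^2 = 4.1209
Step 4: Sum = 4.0401 + 0.2601 + 4.1209 = 8.4211
Step 5: Delta E = sqrt(8.4211) = 2.9

2.9 Delta E


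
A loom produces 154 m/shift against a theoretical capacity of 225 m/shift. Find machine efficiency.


Formula: Efficiency% = (Actual output / Theoretical output) * 100
Efficiency% = (154 / 225) * 100
Efficiency% = 0.684444 * 100 = 68.4444% ≈ 68.4%

68.4%


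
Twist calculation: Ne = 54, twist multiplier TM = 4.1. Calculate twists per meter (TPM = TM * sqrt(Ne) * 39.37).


Formula: TPM = TM * sqrt(Ne) * 39.37
Step 1: sqrt(Ne) = sqrt(54) = 7.3485
Step 2: TM * sqrt(Ne) = 4.1 * 7.3485 = 30.1289
Step 3: TPM = 30.1289 * 39.37 = 1186 twists/m

1186 twists/m


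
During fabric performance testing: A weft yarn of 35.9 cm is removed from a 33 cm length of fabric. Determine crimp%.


Formula: Crimp% = ((L_yarn - L_fabric) / L_fabric) * 100
Step 1: Extension = 35.9 - 33 = 2.9 cm
Step 2: Crimp% = (2.9 / 33) * 100
Step 3: Crimp% = 0.087879 * 100 = 8.7879% ≈ 8.8%

8.8%


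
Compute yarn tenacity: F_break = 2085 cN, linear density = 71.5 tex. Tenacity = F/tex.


Formula: Tenacity = Breaking force / Linear density
Tenacity = 2085 cN / 71.5 tex
Tenacity = 29.16 cN/tex

29.16 cN/tex


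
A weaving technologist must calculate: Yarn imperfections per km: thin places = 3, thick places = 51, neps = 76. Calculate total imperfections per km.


Formula: Total = thin places + thick places + neps
Total = 3 + 51 + 76
Total = 130 imperfections/km

130 imperfections/km


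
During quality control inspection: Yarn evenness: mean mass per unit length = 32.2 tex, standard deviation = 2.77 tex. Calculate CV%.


Formula: CV% = (standard deviation / mean) * 100
Step 1: Ratio = 2.77 / 32.2 = 0.086025
Step 2: CV% = 0.086025 * 100 = 8.6025% ≈ 8.6%

8.6%


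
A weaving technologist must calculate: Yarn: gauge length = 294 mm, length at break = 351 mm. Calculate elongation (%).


Formula: Elongation (%) = ((L_break - L0) / L0) * 100
Step 1: Extension = 351 - 294 = 57 mm
Step 2: Elongation = (57 / 294) * 100
Step 3: Elongation = 0.193878 * 100 = 19.3878% ≈ 19.4%

19.4%


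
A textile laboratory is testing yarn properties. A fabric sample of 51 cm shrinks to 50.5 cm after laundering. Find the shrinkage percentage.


Formula: Shrinkage% = ((L_before - L_after) / L_before) * 100
Step 1: Shrinkage = 51 - 50.5 = 0.5 cm
Step 2: Shrinkage% = (0.5 / 51) * 100
Step 3: Shrinkage% = 0.009804 * 100 = 0.9804% ≈ 1.0%

1.0%


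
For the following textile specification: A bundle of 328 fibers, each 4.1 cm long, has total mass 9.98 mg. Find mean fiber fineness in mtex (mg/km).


Formula: fineness (mtex) = mass (mg) / total length (km) = (mass_mg / total_length_m) * 1000
Step 1: Convert fiber length: 4.1 cm = 0.041 m
Step 2: Total fiber length = 328 * 0.041 = 13.448 m
Step 3: Linear density = 9.98 mg / 13.448 m = 0.7421 mg/m
Step 4: fineness = 0.7421 * 1000 = 742.1 mtex

742.1 mtex


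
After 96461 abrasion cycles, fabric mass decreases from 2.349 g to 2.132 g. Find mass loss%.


Formula: Mass loss% = ((m_before - m_after) / m_before) * 100
Step 1: Mass loss = 2.349 - 2.132 = 0.217 g
Step 2: Ratio = 0.217 / 2.349 = 0.0923797
Step 3: Mass loss% = 0.0923797 * 100 = 9.23797% ≈ 9.24%

9.24%


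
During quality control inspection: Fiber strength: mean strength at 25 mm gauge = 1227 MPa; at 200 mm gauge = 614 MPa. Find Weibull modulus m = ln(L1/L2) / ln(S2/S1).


Formula: m = ln(L1/L2) / ln(S2/S1)
Step 1: ln(L1/L2) = ln(25/200) = -2.07944
Step 2: S2/S1 = 614/1227 = 0.50041
Step 3: ln(S2/S1) = ln(0.50041) = -0.69233
Step 4: m = -2.07944 / -0.69233 = 3.00

3.00 (Weibull m)


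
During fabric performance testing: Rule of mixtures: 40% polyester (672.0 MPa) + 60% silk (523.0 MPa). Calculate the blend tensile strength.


Formula: Blend property = (fraction_A * property_A) + (fraction_B * property_B)
Step 1: Contribution A = 40/100 * 672.0 MPa = 268.8 MPa
Step 2: Contribution B = 60/100 * 523.0 MPa = 313.8 MPa
Step 3: Blend tensile strength = 268.8 + 313.8 = 582.6 MPa

582.6 MPa


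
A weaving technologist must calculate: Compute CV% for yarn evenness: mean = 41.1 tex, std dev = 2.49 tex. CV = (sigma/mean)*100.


Formula: CV% = (standard deviation / mean) * 100
Step 1: Ratio = 2.49 / 41.1 = 0.060584
Step 2: CV% = 0.060584 * 100 = 6.0584% ≈ 6.1%

6.1%


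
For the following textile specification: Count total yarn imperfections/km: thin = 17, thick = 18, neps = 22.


Formula: Total = thin places + thick places + neps
Total = 17 + 18 + 22
Total = 57 imperfections/km

57 imperfections/km


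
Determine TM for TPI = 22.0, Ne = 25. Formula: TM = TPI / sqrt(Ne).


Formula: TM = TPI / sqrt(Ne)
Step 1: sqrt(Ne) = sqrt(25) = 5
Step 2: TM = 22.0 / 5 = 4.40

4.40 TM


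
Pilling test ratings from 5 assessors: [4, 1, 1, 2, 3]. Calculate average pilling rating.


Formula: Mean = sum / count
Sum = 4 + 1 + 1 + 2 + 3 = 11
Mean = 11 / 5 = 2.2

2.2


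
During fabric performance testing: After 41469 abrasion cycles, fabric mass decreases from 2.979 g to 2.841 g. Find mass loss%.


Formula: Mass loss% = ((m_before - m_after) / m_before) * 100
Step 1: Mass loss = 2.979 - 2.841 = 0.138 g
Step 2: Ratio = 0.138 / 2.979 = 0.0463243
Step 3: Mass loss% = 0.0463243 * 100 = 4.63243% ≈ 4.63%

4.63%


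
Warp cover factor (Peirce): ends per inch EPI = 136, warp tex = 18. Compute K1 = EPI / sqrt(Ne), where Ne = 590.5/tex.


Formula: K1 = EPI / sqrt(Ne), with Ne = 590.5 / tex_warp
Step 1: Ne = 590.5 / 18 = 32.806
Step 2: sqrt(Ne) = sqrt(32.806) = 5.7277
Step 3: K1 = 136 / 5.7277 = 23.7

23.7


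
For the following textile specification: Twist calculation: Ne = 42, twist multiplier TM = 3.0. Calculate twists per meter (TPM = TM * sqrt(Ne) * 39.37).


Formula: TPM = TM * sqrt(Ne) * 39.37
Step 1: sqrt(Ne) = sqrt(42) = 6.4807
Step 2: TM * sqrt(Ne) = 3.0 * 6.4807 = 19.4421
Step 3: TPM = 19.4421 * 39.37 = 765 twists/m

765 twists/m


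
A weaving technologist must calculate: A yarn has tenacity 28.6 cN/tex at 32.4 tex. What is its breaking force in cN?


Formula: Breaking force = Tenacity * Linear density
F = 28.6 cN/tex * 32.4 tex
F = 926.64 cN

926.64 cN


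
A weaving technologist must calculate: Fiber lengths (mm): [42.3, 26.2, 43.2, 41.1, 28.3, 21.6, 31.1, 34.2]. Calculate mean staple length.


Formula: Mean = sum of lengths / count
Sum = 42.3 + 26.2 + 43.2 + 41.1 + 28.3 + 21.6 + 31.1 + 34.2
Sum = 268.0 mm
Mean = 268.0 / 8 = 33.50 mm

33.50 mm


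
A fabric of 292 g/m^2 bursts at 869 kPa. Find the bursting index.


Formula: Bursting Index = Bursting Strength / Fabric GSM
BI = 869 kPa / 292 g/m^2
BI = 2.976 kPa/(g/m^2)

2.976 kPa/(g/m^2)


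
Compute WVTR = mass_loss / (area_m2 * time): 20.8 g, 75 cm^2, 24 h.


Formula: WVTR = mass_loss / (area * time)
Step 1: Convert area: 75 cm^2 = 0.0075 m^2
Step 2: WVTR = 20.8 g / (0.0075 m^2 * 24 h)
Step 3: WVTR = 20.8 / 0.18 = 115.6 g/m^2/h

115.6 g/m^2/h


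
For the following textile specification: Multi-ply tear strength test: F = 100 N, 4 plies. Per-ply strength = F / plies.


Formula: Per-ply strength = Total force / Number of plies
Per-ply = 100 N / 4
Per-ply = 25 N

25 N


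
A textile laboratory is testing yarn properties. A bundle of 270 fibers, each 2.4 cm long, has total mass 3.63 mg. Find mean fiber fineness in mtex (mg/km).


Formula: fineness (mtex) = mass (mg) / total length (km) = (mass_mg / total_length_m) * 1000
Step 1: Convert fiber length: 2.4 cm = 0.024 m
Step 2: Total fiber length = 270 * 0.024 = 6.48 m
Step 3: Linear density = 3.63 mg / 6.48 m = 0.5602 mg/m
Step 4: fineness = 0.5602 * 1000 = 560.2 mtex

560.2 mtex


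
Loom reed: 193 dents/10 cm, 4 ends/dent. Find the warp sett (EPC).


Formula: EPC = (dents per 10 cm * ends per dent) / 10
Step 1: Total ends per 10 cm = 193 * 4 = 772
Step 2: EPC = 772 / 10 = 77.2 ends/cm

77.2 ends/cm


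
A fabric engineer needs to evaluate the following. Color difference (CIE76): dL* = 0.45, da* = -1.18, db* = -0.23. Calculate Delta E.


Formula: Delta E = sqrt(dL*^2 + da*^2 + db*^2)
Step 1: dL*^2 = 0.45^2 = 0.2025
Step 2: da*^2 = (-1.18)^2 = 1.3924
Step 3: db*^2 = (-0.23)^2 = 0.0529
Step 4: Sum = 0.2025 + 1.3924 + 0.0529 = 1.6478
Step 5: Delta E = sqrt(1.6478) = 1.28

1.28 Delta E


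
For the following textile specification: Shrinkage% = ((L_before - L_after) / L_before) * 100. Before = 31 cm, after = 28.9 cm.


Formula: Shrinkage% = ((L_before - L_after) / L_before) * 100
Step 1: Shrinkage = 31 - 28.9 = 2.1 cm
Step 2: Shrinkage% = (2.1 / 31) * 100
Step 3: Shrinkage% = 0.067742 * 100 = 6.7742% ≈ 6.8%

6.8%


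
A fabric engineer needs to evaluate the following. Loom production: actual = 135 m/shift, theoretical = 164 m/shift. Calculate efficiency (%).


Formula: Efficiency% = (Actual output / Theoretical output) * 100
Efficiency% = (135 / 164) * 100
Efficiency% = 0.823171 * 100 = 82.3171% ≈ 82.3%

82.3%


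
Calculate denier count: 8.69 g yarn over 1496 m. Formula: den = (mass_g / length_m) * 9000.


Formula: den = (mass_g / length_m) * 9000
Substituting: den = (8.69 / 1496) * 9000
Intermediate: 8.69 / 1496 = 0.00580882 g/m
den = 0.00580882 * 9000 = 52.3 denier

52.3 denier


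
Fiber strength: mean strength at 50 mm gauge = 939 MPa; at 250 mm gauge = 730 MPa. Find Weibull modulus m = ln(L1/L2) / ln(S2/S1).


Formula: m = ln(L1/L2) / ln(S2/S1)
Step 1: ln(L1/L2) = ln(50/250) = -1.60944
Step 2: S2/S1 = 730/939 = 0.77742
Step 3: ln(S2/S1) = ln(0.77742) = -0.25177
Step 4: m = -1.60944 / -0.25177 = 6.39

6.39 (Weibull m)


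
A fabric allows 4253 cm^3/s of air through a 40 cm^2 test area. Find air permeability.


Formula: Air Permeability = Airflow / Test Area
AP = 4253 cm^3/s / 40 cm^2
AP = 106.3 cm^3/s/cm^2

106.3 cm^3/s/cm^2


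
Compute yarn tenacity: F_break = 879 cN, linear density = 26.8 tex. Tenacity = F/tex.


Formula: Tenacity = Breaking force / Linear density
Tenacity = 879 cN / 26.8 tex
Tenacity = 32.80 cN/tex

32.80 cN/tex


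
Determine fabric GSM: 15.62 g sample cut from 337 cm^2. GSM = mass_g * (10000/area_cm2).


Formula: GSM = mass_g / area_m2
Step 1: Convert area: 337 cm^2 = 337 / 10000 = 0.0337 m^2
Step 2: GSM = 15.62 g / 0.0337 m^2 = 463.5 g/m^2

463.5 g/m^2


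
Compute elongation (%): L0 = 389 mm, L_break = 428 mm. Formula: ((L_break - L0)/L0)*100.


Formula: Elongation (%) = ((L_break - L0) / L0) * 100
Step 1: Extension = 428 - 389 = 39 mm
Step 2: Elongation = (39 / 389) * 100
Step 3: Elongation = 0.100257 * 100 = 10.0257% ≈ 10.0%

10.0%


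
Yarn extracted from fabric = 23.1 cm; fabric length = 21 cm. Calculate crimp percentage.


Formula: Crimp% = ((L_yarn - L_fabric) / L_fabric) * 100
Step 1: Extension = 23.1 - 21 = 2.1 cm
Step 2: Crimp% = (2.1 / 21) * 100
Step 3: Crimp% = 0.1 * 100 = 10.0%

10.0%


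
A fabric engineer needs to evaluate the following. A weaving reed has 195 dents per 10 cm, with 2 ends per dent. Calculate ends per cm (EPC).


Formula: EPC = (dents per 10 cm * ends per dent) / 10
Step 1: Total ends per 10 cm = 195 * 2 = 390
Step 2: EPC = 390 / 10 = 39.0 ends/cm

39.0 ends/cm


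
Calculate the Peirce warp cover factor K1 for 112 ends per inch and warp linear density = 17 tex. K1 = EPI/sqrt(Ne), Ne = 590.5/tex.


Formula: K1 = EPI / sqrt(Ne), with Ne = 590.5 / tex_warp
Step 1: Ne = 590.5 / 17 = 34.735
Step 2: sqrt(Ne) = sqrt(34.735) = 5.8936
Step 3: K1 = 112 / 5.8936 = 19.0

19.0


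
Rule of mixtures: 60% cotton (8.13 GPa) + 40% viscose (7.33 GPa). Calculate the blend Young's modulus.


Formula: Blend property = (fraction_A * property_A) + (fraction_B * property_B)
Step 1: Contribution A = 60/100 * 8.13 GPa = 4.878 GPa
Step 2: Contribution B = 40/100 * 7.33 GPa = 2.932 GPa
Step 3: Blend Young's modulus = 4.878 + 2.932 = 7.81 GPa

7.81 GPa
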